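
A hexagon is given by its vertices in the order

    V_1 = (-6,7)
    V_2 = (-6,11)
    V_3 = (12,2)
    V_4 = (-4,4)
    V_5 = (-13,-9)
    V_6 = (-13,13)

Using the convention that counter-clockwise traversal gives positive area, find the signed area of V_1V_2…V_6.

Apply the surveyor's formula: 2A = Σ (x_i·y_{i+1} − x_{i+1}·y_i), indices taken mod 6.
Σ = (-24) + (-144) + (56) + (88) + (-286) + (-13) = -323
Signed area = Σ/2 = -161.5 (negative ⇒ clockwise traversal).

-161.5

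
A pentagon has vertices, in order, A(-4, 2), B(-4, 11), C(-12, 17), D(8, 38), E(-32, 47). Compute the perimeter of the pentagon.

|AB| = √((0)² + (9)²) = √81 = 9
|BC| = √((-8)² + (6)²) = √100 = 10
|CD| = √((20)² + (21)²) = √841 = 29
|DE| = √((-40)² + (9)²) = √1681 = 41
|EA| = √((28)² + (-45)²) = √2809 = 53
Perimeter = 9 + 10 + 29 + 41 + 53 = 142.

142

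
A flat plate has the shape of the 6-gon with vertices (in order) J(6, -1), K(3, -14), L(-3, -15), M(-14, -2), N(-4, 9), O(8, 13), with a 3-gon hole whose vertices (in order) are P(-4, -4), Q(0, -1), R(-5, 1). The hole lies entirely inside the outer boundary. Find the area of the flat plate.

346.5

Outer boundary:
Apply Gauss's area formula: 2A = Σ (x_i·y_{i+1} − x_{i+1}·y_i), indices taken mod 6.
Σ = (-81) + (-87) + (-204) + (-134) + (-124) + (-86) = -716
Area = |Σ|/2 = 358.
Hole:
Σ = (4) + (-5) + (24) = 23
Area = |Σ|/2 = 11.5.
Net area = 358 − 11.5 = 346.5.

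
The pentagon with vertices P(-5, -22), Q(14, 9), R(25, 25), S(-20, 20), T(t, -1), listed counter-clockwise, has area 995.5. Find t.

The doubled signed area Σ (x_i y_{i+1} − x_{i+1} y_i) is linear in t.
With t=0 it equals 1403; the coefficient of t is -42 (from the two edges through T).
So -42·t + 1403 = 2·995.5 = 1991 ⇒ t = -14.

-14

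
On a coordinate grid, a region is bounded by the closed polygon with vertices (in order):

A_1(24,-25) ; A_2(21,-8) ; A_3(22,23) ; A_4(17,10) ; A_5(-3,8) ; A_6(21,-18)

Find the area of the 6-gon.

390

Apply the shoelace formula: 2A = Σ (x_i·y_{i+1} − x_{i+1}·y_i), indices taken mod 6.
Cross-terms: 333, 659, -171, 166, -114, -93  ⇒  Σ = 780
Area = |Σ|/2 = 390.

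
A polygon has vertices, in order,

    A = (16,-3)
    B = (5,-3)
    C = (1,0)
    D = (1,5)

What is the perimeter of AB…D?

|AB| = √((-11)² + (0)²) = √121 = 11
|BC| = √((-4)² + (3)²) = √25 = 5
|CD| = √((0)² + (5)²) = √25 = 5
|DA| = √((15)² + (-8)²) = √289 = 17
Perimeter = 11 + 5 + 5 + 17 = 38.

38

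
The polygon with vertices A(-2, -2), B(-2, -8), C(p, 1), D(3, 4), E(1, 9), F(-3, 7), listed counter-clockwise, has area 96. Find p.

9

The doubled signed area Σ (x_i y_{i+1} − x_{i+1} y_i) is linear in p.
With p=0 it equals 84; the coefficient of p is 12 (from the two edges through C).
So 12·p + 84 = 2·96 = 192 ⇒ p = 9.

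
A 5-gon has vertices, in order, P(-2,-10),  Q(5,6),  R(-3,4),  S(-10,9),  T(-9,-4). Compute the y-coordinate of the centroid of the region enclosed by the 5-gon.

-1/6

Apply the shoelace (surveyor's) formula. First the cross-terms c_i = x_i·y_{i+1} − x_{i+1}·y_i:
  38, 38, 13, 121, 82  ⇒  2A = 292, A = 146.
Then Σ (y_i + y_{i+1})·c_i = -146, so ȳ = -146 / (6·146) = -1/6.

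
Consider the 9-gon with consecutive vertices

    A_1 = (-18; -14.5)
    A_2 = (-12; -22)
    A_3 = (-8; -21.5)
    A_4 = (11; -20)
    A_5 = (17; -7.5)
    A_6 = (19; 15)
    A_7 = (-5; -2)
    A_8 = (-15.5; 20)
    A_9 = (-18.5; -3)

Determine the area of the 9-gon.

Apply Gauss's area formula: 2A = Σ (x_i·y_{i+1} − x_{i+1}·y_i), indices taken mod 9.
Cross-terms: 222, 82, 396.5, 257.5, 397.5, 37, -131, 416.5, 214.25  ⇒  Σ = 1892.25
Area = |Σ|/2 = 946.125.

946.125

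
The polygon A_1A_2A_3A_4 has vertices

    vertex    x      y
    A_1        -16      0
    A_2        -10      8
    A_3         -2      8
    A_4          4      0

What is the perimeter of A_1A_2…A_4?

|A_1A_2| = √((6)² + (8)²) = √100 = 10
|A_2A_3| = √((8)² + (0)²) = √64 = 8
|A_3A_4| = √((6)² + (-8)²) = √100 = 10
|A_4A_1| = √((-20)² + (0)²) = √400 = 20
Perimeter = 10 + 8 + 10 + 20 = 48.

48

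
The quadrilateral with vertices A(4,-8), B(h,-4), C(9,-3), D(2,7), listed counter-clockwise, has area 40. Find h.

Write out the shoelace sum; only the two edges meeting at B involve h:
2·Area = [(4·(-4) − h·(-8)) + (h·(-3) − 9·(-4))] + 25
       = 5·h + 45 = 80
⇒ h = 7.

7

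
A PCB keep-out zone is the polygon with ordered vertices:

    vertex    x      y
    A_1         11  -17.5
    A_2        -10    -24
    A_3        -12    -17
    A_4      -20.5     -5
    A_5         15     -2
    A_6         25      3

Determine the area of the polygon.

Σ = (-439) + (-118) + (-288.5) + (116) + (95) + (-470.5) = -1105
Area = |Σ|/2 = 552.5.

552.5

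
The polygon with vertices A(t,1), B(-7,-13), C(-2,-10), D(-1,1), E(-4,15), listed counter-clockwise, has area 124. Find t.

Write out the shoelace sum; only the two edges meeting at A involve t:
2·Area = [((-4)·1 − t·15) + (t·(-13) − (-7)·1)] + 21
       = -28·t + 24 = 248
⇒ t = -8.

-8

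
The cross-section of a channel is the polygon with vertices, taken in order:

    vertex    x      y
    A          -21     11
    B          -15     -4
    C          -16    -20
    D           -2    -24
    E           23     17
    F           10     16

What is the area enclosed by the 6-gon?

Apply the surveyor's formula: 2A = Σ (x_i·y_{i+1} − x_{i+1}·y_i), indices taken mod 6.
A→B: (-21)(-4) − (-15)(11) = 249
B→C: (-15)(-20) − (-16)(-4) = 236
C→D: (-16)(-24) − (-2)(-20) = 344
D→E: (-2)(17) − (23)(-24) = 518
E→F: (23)(16) − (10)(17) = 198
F→A: (10)(11) − (-21)(16) = 446
Σ = 1991
Area = |Σ|/2 = 995.5.

995.5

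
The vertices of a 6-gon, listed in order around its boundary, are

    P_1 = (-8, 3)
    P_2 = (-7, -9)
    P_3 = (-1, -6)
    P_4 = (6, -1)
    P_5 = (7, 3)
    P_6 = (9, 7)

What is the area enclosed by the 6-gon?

146.5

Σ = (93) + (33) + (37) + (25) + (22) + (83) = 293
Area = |Σ|/2 = 146.5.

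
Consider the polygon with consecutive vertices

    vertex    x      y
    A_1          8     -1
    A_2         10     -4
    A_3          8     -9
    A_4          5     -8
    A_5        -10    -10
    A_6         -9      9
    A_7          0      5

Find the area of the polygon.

Σ = (-22) + (-58) + (-19) + (-130) + (-180) + (-45) + (-40) = -494
Area = |Σ|/2 = 247.

247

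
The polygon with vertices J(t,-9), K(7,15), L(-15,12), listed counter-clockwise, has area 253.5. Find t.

0

Write out the shoelace sum; only the two edges meeting at J involve t:
2·Area = [((-15)·(-9) − t·12) + (t·15 − 7·(-9))] + 309
       = 3·t + 507 = 507
⇒ t = 0.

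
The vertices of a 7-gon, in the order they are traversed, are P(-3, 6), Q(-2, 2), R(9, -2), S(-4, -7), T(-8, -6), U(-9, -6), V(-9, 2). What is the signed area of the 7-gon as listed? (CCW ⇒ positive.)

-118.5

Apply the shoelace (surveyor's) formula: 2A = Σ (x_i·y_{i+1} − x_{i+1}·y_i), indices taken mod 7.
Σ = (6) + (-14) + (-71) + (-32) + (-6) + (-72) + (-48) = -237
Signed area = Σ/2 = -118.5 (negative ⇒ clockwise traversal).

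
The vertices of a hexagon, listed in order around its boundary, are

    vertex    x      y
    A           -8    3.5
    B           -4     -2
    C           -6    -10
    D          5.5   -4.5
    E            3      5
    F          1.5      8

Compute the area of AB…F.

133.375

Apply the surveyor's formula: 2A = Σ (x_i·y_{i+1} − x_{i+1}·y_i), indices taken mod 6.
Σ = (30) + (28) + (82) + (41) + (16.5) + (69.25) = 266.75
Area = |Σ|/2 = 133.375.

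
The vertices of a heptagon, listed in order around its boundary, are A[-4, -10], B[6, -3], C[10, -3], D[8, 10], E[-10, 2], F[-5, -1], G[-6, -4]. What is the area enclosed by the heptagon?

201

Σ = (72) + (12) + (124) + (116) + (20) + (14) + (44) = 402
Area = |Σ|/2 = 201.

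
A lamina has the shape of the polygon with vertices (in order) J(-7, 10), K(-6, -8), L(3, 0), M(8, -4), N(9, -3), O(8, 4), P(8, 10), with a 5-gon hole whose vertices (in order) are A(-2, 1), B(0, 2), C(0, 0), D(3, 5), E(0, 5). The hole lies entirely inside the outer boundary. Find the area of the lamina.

188.5

Outer boundary:
Apply the shoelace (surveyor's) formula: 2A = Σ (x_i·y_{i+1} − x_{i+1}·y_i), indices taken mod 7.
Σ = (116) + (24) + (-12) + (12) + (60) + (48) + (150) = 398
Area = |Σ|/2 = 199.
Hole:
Apply the shoelace (surveyor's) formula: 2A = Σ (x_i·y_{i+1} − x_{i+1}·y_i), indices taken mod 5.
Σ = (-4) + (0) + (0) + (15) + (10) = 21
Area = |Σ|/2 = 10.5.
Net area = 199 − 10.5 = 188.5.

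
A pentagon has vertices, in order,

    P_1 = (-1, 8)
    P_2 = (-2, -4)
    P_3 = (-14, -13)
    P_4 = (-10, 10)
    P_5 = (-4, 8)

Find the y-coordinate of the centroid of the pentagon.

Apply the shoelace (surveyor's) formula. First the cross-terms c_i = x_i·y_{i+1} − x_{i+1}·y_i:
  20, -30, -270, -40, -24  ⇒  2A = -344, A = -172.
Then Σ (y_i + y_{i+1})·c_i = 296, so ȳ = 296 / (6·(-172)) = -37/129.

-37/129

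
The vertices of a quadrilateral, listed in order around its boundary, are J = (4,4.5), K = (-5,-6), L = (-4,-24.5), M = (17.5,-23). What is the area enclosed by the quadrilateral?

394.25

Apply the surveyor's formula: 2A = Σ (x_i·y_{i+1} − x_{i+1}·y_i), indices taken mod 4.
Σ = (-1.5) + (98.5) + (520.75) + (170.75) = 788.5
Area = |Σ|/2 = 394.25.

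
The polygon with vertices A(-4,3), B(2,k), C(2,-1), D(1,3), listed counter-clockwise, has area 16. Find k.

-3

Write out the shoelace sum; only the two edges meeting at B involve k:
2·Area = [((-4)·k − 2·3) + (2·(-1) − 2·k)] + 22
       = -6·k + 14 = 32
⇒ k = -3.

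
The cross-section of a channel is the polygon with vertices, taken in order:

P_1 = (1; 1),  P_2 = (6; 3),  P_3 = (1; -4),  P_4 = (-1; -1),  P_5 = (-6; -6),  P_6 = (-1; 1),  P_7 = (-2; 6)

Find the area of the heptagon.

29.5

Apply the shoelace (surveyor's) formula: 2A = Σ (x_i·y_{i+1} − x_{i+1}·y_i), indices taken mod 7.
Cross-terms: -3, -27, -5, 0, -12, -4, -8  ⇒  Σ = -59
Area = |Σ|/2 = 29.5.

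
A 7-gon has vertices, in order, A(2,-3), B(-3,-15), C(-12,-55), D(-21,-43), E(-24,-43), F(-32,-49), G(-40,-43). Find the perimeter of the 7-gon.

150

|AB| = √((-5)² + (-12)²) = √169 = 13
|BC| = √((-9)² + (-40)²) = √1681 = 41
|CD| = √((-9)² + (12)²) = √225 = 15
|DE| = √((-3)² + (0)²) = √9 = 3
|EF| = √((-8)² + (-6)²) = √100 = 10
|FG| = √((-8)² + (6)²) = √100 = 10
|GA| = √((42)² + (40)²) = √3364 = 58
Perimeter = 13 + 41 + 15 + 3 + 10 + 10 + 58 = 150.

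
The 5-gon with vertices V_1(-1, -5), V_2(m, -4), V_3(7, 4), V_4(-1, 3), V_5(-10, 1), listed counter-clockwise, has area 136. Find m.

Write out the shoelace sum; only the two edges meeting at V_2 involve m:
2·Area = [((-1)·(-4) − m·(-5)) + (m·4 − 7·(-4))] + 105
       = 9·m + 137 = 272
⇒ m = 15.

15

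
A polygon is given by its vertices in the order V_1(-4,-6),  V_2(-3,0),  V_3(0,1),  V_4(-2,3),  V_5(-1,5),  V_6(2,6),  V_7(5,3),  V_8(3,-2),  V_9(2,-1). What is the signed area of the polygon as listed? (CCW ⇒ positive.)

Apply the shoelace formula: 2A = Σ (x_i·y_{i+1} − x_{i+1}·y_i), indices taken mod 9.
Σ = (-18) + (-3) + (2) + (-7) + (-16) + (-24) + (-19) + (1) + (-16) = -100
Signed area = Σ/2 = -50 (negative ⇒ clockwise traversal).

-50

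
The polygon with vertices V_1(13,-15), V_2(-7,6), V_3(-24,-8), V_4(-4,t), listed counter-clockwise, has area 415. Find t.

The doubled signed area Σ (x_i y_{i+1} − x_{i+1} y_i) is linear in t.
With t=0 it equals 201; the coefficient of t is -37 (from the two edges through V_4).
So -37·t + 201 = 2·415 = 830 ⇒ t = -17.

-17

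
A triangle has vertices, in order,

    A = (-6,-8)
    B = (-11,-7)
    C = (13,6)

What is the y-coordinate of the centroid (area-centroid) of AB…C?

-3

Apply Gauss's area formula. First the cross-terms c_i = x_i·y_{i+1} − x_{i+1}·y_i:
  -46, 25, -68  ⇒  2A = -89, A = -44.5.
Then Σ (y_i + y_{i+1})·c_i = 801, so ȳ = 801 / (6·(-44.5)) = -3.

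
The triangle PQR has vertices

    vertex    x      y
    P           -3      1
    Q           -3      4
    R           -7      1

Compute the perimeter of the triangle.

|PQ| = √((0)² + (3)²) = √9 = 3
|QR| = √((-4)² + (-3)²) = √25 = 5
|RP| = √((4)² + (0)²) = √16 = 4
Perimeter = 3 + 5 + 4 = 12.

12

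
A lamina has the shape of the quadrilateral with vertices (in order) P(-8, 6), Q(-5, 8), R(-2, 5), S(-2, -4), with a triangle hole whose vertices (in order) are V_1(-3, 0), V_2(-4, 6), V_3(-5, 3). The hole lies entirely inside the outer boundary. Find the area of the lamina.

Outer boundary:
Apply the shoelace formula: 2A = Σ (x_i·y_{i+1} − x_{i+1}·y_i), indices taken mod 4.
Cross-terms: -34, -9, 18, -44  ⇒  Σ = -69
Area = |Σ|/2 = 34.5.
Hole:
Σ = (-18) + (18) + (9) = 9
Area = |Σ|/2 = 4.5.
Net area = 34.5 − 4.5 = 30.

30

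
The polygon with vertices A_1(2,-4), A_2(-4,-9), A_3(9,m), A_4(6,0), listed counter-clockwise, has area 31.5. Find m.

The doubled signed area Σ (x_i y_{i+1} − x_{i+1} y_i) is linear in m.
With m=0 it equals 23; the coefficient of m is -10 (from the two edges through A_3).
So -10·m + 23 = 2·31.5 = 63 ⇒ m = -4.

-4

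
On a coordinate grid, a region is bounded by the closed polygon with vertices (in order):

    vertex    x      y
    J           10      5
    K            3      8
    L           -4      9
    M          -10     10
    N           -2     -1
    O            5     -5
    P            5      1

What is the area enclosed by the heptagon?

J→K: (10)(8) − (3)(5) = 65
K→L: (3)(9) − (-4)(8) = 59
L→M: (-4)(10) − (-10)(9) = 50
M→N: (-10)(-1) − (-2)(10) = 30
N→O: (-2)(-5) − (5)(-1) = 15
O→P: (5)(1) − (5)(-5) = 30
P→J: (5)(5) − (10)(1) = 15
Σ = 264
Area = |Σ|/2 = 132.

132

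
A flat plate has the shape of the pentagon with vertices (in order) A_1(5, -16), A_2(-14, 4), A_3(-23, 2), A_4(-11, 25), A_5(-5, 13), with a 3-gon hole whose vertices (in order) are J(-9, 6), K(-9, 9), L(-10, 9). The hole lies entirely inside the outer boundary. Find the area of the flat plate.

Outer boundary:
Apply the shoelace (surveyor's) formula: 2A = Σ (x_i·y_{i+1} − x_{i+1}·y_i), indices taken mod 5.
Σ = (-204) + (64) + (-553) + (-18) + (15) = -696
Area = |Σ|/2 = 348.
Hole:
Σ = (-27) + (9) + (21) = 3
Area = |Σ|/2 = 1.5.
Net area = 348 − 1.5 = 346.5.

346.5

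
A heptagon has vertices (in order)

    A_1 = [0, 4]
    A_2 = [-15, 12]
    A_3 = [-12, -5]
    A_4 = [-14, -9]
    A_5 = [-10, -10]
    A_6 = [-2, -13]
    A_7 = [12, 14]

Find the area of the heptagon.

326.5

A_1→A_2: (0)(12) − (-15)(4) = 60
A_2→A_3: (-15)(-5) − (-12)(12) = 219
A_3→A_4: (-12)(-9) − (-14)(-5) = 38
A_4→A_5: (-14)(-10) − (-10)(-9) = 50
A_5→A_6: (-10)(-13) − (-2)(-10) = 110
A_6→A_7: (-2)(14) − (12)(-13) = 128
A_7→A_1: (12)(4) − (0)(14) = 48
Σ = 653
Area = |Σ|/2 = 326.5.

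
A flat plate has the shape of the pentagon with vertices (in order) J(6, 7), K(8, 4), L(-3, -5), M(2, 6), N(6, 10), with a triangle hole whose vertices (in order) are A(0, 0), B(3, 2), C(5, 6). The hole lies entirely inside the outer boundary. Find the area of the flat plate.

Outer boundary:
Apply the shoelace (surveyor's) formula: 2A = Σ (x_i·y_{i+1} − x_{i+1}·y_i), indices taken mod 5.
Σ = (-32) + (-28) + (-8) + (-16) + (-18) = -102
Area = |Σ|/2 = 51.
Hole:
Σ = (0) + (8) + (0) = 8
Area = |Σ|/2 = 4.
Net area = 51 − 4 = 47.

47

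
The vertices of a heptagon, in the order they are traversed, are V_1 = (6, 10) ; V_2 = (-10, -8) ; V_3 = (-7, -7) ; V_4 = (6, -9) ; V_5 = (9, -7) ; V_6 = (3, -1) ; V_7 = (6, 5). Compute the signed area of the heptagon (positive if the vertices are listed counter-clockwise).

Σ = (52) + (14) + (105) + (39) + (12) + (21) + (30) = 273
Signed area = Σ/2 = 136.5 (positive ⇒ counter-clockwise traversal).

136.5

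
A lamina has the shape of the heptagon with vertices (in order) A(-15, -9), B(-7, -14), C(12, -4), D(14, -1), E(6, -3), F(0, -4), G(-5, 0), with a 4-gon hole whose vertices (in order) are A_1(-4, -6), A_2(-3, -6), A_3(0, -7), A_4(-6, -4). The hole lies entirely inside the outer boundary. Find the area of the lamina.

Outer boundary:
Apply the surveyor's formula: 2A = Σ (x_i·y_{i+1} − x_{i+1}·y_i), indices taken mod 7.
A→B: (-15)(-14) − (-7)(-9) = 147
B→C: (-7)(-4) − (12)(-14) = 196
C→D: (12)(-1) − (14)(-4) = 44
D→E: (14)(-3) − (6)(-1) = -36
E→F: (6)(-4) − (0)(-3) = -24
F→G: (0)(0) − (-5)(-4) = -20
G→A: (-5)(-9) − (-15)(0) = 45
Σ = 352
Area = |Σ|/2 = 176.
Hole:
Cross-terms: 6, 21, -42, 20  ⇒  Σ = 5
Area = |Σ|/2 = 2.5.
Net area = 176 − 2.5 = 173.5.

173.5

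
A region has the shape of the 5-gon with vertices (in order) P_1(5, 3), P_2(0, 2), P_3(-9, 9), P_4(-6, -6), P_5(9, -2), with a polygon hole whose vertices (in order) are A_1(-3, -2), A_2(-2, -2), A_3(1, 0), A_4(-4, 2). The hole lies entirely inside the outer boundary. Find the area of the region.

Outer boundary:
Apply the shoelace formula: 2A = Σ (x_i·y_{i+1} − x_{i+1}·y_i), indices taken mod 5.
Σ = (10) + (18) + (108) + (66) + (37) = 239
Area = |Σ|/2 = 119.5.
Hole:
Apply the shoelace formula: 2A = Σ (x_i·y_{i+1} − x_{i+1}·y_i), indices taken mod 4.
Cross-terms: 2, 2, 2, 14  ⇒  Σ = 20
Area = |Σ|/2 = 10.
Net area = 119.5 − 10 = 109.5.

109.5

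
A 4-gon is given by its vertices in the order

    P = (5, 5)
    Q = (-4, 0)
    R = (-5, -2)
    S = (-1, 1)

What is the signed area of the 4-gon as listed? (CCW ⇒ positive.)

Apply the surveyor's formula: 2A = Σ (x_i·y_{i+1} − x_{i+1}·y_i), indices taken mod 4.
Σ = (20) + (8) + (-7) + (-10) = 11
Signed area = Σ/2 = 5.5 (positive ⇒ counter-clockwise traversal).

5.5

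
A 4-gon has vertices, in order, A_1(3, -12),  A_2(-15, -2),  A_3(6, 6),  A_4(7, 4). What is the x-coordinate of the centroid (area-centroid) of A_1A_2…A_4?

-290/189

Apply the surveyor's formula. First the cross-terms c_i = x_i·y_{i+1} − x_{i+1}·y_i:
  -186, -78, -18, -96  ⇒  2A = -378, A = -189.
Then Σ (x_i + x_{i+1})·c_i = 1740, so x̄ = 1740 / (6·(-189)) = -290/189.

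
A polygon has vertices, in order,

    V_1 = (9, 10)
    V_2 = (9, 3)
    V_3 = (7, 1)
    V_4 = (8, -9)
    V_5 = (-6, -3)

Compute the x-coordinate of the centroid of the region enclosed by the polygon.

Apply Gauss's area formula. First the cross-terms c_i = x_i·y_{i+1} − x_{i+1}·y_i:
  -63, -12, -71, -78, -33  ⇒  2A = -257, A = -128.5.
Then Σ (x_i + x_{i+1})·c_i = -2646, so x̄ = -2646 / (6·(-128.5)) = 882/257.

882/257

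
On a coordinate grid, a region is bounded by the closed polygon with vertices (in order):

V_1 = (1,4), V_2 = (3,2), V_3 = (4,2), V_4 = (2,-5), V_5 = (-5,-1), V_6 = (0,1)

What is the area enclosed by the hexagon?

Σ = (-10) + (-2) + (-24) + (-27) + (-5) + (-1) = -69
Area = |Σ|/2 = 34.5.

34.5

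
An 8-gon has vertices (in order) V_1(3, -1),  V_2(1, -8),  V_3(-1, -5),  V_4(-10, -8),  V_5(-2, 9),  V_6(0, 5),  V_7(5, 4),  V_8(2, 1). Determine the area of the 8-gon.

Cross-terms: -23, -13, -42, -106, -10, -25, -3, -5  ⇒  Σ = -227
Area = |Σ|/2 = 113.5.

113.5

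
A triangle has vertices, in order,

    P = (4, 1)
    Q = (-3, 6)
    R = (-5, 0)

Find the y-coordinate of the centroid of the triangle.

7/3

Apply the shoelace formula. First the cross-terms c_i = x_i·y_{i+1} − x_{i+1}·y_i:
  27, 30, -5  ⇒  2A = 52, A = 26.
Then Σ (y_i + y_{i+1})·c_i = 364, so ȳ = 364 / (6·26) = 7/3.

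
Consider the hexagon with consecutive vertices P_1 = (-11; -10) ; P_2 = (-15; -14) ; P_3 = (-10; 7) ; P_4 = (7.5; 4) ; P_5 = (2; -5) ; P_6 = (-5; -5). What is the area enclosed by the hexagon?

209.5

P_1→P_2: (-11)(-14) − (-15)(-10) = 4
P_2→P_3: (-15)(7) − (-10)(-14) = -245
P_3→P_4: (-10)(4) − (7.5)(7) = -92.5
P_4→P_5: (7.5)(-5) − (2)(4) = -45.5
P_5→P_6: (2)(-5) − (-5)(-5) = -35
P_6→P_1: (-5)(-10) − (-11)(-5) = -5
Σ = -419
Area = |Σ|/2 = 209.5.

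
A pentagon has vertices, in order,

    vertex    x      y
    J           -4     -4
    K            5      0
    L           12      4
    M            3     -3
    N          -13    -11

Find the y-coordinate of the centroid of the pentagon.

-35/9

Apply Gauss's area formula. First the cross-terms c_i = x_i·y_{i+1} − x_{i+1}·y_i:
  20, 20, -48, -72, 8  ⇒  2A = -72, A = -36.
Then Σ (y_i + y_{i+1})·c_i = 840, so ȳ = 840 / (6·(-36)) = -35/9.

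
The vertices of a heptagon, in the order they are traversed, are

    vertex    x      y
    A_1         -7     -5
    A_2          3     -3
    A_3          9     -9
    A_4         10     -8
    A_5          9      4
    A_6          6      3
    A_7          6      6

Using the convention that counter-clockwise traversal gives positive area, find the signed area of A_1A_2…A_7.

Σ = (36) + (0) + (18) + (112) + (3) + (18) + (12) = 199
Signed area = Σ/2 = 99.5 (positive ⇒ counter-clockwise traversal).

99.5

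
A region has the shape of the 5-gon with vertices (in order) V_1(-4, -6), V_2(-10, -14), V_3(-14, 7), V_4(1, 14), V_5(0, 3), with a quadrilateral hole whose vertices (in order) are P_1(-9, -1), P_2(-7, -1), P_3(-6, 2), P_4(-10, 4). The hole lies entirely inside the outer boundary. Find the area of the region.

Outer boundary:
Apply the shoelace (surveyor's) formula: 2A = Σ (x_i·y_{i+1} − x_{i+1}·y_i), indices taken mod 5.
Cross-terms: -4, -266, -203, 3, 12  ⇒  Σ = -458
Area = |Σ|/2 = 229.
Hole:
Cross-terms: 2, -20, -4, 46  ⇒  Σ = 24
Area = |Σ|/2 = 12.
Net area = 229 − 12 = 217.

217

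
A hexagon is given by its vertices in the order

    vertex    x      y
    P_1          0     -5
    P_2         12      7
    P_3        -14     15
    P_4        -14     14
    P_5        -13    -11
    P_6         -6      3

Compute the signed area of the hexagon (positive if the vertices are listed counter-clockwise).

Apply Gauss's area formula: 2A = Σ (x_i·y_{i+1} − x_{i+1}·y_i), indices taken mod 6.
Cross-terms: 60, 278, 14, 336, -105, 30  ⇒  Σ = 613
Signed area = Σ/2 = 306.5 (positive ⇒ counter-clockwise traversal).

306.5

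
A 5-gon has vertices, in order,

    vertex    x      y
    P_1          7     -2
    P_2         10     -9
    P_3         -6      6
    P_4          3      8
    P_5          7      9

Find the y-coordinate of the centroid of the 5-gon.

Apply the surveyor's formula. First the cross-terms c_i = x_i·y_{i+1} − x_{i+1}·y_i:
  -43, 6, -66, -29, -77  ⇒  2A = -209, A = -104.5.
Then Σ (y_i + y_{i+1})·c_i = -1501, so ȳ = -1501 / (6·(-104.5)) = 79/33.

79/33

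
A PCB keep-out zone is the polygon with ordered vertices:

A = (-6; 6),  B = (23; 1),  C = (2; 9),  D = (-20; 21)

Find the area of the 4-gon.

Apply the surveyor's formula: 2A = Σ (x_i·y_{i+1} − x_{i+1}·y_i), indices taken mod 4.
A→B: (-6)(1) − (23)(6) = -144
B→C: (23)(9) − (2)(1) = 205
C→D: (2)(21) − (-20)(9) = 222
D→A: (-20)(6) − (-6)(21) = 6
Σ = 289
Area = |Σ|/2 = 144.5.

144.5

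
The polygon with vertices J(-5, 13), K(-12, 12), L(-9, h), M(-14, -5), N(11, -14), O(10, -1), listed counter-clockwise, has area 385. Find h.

Write out the shoelace sum; only the two edges meeting at L involve h:
2·Area = [((-12)·h − (-9)·12) + ((-9)·(-5) − (-14)·h)] + 601
       = 2·h + 754 = 770
⇒ h = 8.

8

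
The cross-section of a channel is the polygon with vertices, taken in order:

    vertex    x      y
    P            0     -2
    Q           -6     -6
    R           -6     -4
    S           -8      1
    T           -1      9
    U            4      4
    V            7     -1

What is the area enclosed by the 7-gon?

Cross-terms: -12, -12, -38, -71, -40, -32, -14  ⇒  Σ = -219
Area = |Σ|/2 = 109.5.

109.5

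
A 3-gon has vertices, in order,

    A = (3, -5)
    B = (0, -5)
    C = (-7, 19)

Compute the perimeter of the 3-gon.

54

|AB| = √((-3)² + (0)²) = √9 = 3
|BC| = √((-7)² + (24)²) = √625 = 25
|CA| = √((10)² + (-24)²) = √676 = 26
Perimeter = 3 + 25 + 26 = 54.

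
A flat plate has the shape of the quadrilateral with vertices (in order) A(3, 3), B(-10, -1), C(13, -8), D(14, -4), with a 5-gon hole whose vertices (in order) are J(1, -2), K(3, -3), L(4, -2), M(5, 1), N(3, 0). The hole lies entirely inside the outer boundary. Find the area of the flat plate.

110

Outer boundary:
Apply the shoelace (surveyor's) formula: 2A = Σ (x_i·y_{i+1} − x_{i+1}·y_i), indices taken mod 4.
Cross-terms: 27, 93, 60, 54  ⇒  Σ = 234
Area = |Σ|/2 = 117.
Hole:
Σ = (3) + (6) + (14) + (-3) + (-6) = 14
Area = |Σ|/2 = 7.
Net area = 117 − 7 = 110.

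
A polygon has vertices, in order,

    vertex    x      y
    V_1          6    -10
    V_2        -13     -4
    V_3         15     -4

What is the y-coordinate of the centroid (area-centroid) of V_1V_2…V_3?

Apply the surveyor's formula. First the cross-terms c_i = x_i·y_{i+1} − x_{i+1}·y_i:
  -154, 112, -126  ⇒  2A = -168, A = -84.
Then Σ (y_i + y_{i+1})·c_i = 3024, so ȳ = 3024 / (6·(-84)) = -6.

-6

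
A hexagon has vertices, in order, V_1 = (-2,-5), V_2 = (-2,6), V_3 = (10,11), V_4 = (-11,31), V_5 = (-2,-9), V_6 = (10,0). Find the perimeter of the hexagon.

|V_1V_2| = √((0)² + (11)²) = √121 = 11
|V_2V_3| = √((12)² + (5)²) = √169 = 13
|V_3V_4| = √((-21)² + (20)²) = √841 = 29
|V_4V_5| = √((9)² + (-40)²) = √1681 = 41
|V_5V_6| = √((12)² + (9)²) = √225 = 15
|V_6V_1| = √((-12)² + (-5)²) = √169 = 13
Perimeter = 11 + 13 + 29 + 41 + 15 + 13 = 122.

122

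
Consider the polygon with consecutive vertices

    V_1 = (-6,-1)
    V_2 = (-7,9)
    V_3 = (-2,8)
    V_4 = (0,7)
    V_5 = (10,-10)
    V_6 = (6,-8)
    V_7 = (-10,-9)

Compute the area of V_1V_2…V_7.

Apply Gauss's area formula: 2A = Σ (x_i·y_{i+1} − x_{i+1}·y_i), indices taken mod 7.
Σ = (-61) + (-38) + (-14) + (-70) + (-20) + (-134) + (-44) = -381
Area = |Σ|/2 = 190.5.

190.5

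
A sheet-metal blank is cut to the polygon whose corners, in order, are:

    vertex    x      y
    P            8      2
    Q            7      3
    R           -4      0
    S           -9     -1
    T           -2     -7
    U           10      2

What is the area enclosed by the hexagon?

78.5

Apply the surveyor's formula: 2A = Σ (x_i·y_{i+1} − x_{i+1}·y_i), indices taken mod 6.
P→Q: (8)(3) − (7)(2) = 10
Q→R: (7)(0) − (-4)(3) = 12
R→S: (-4)(-1) − (-9)(0) = 4
S→T: (-9)(-7) − (-2)(-1) = 61
T→U: (-2)(2) − (10)(-7) = 66
U→P: (10)(2) − (8)(2) = 4
Σ = 157
Area = |Σ|/2 = 78.5.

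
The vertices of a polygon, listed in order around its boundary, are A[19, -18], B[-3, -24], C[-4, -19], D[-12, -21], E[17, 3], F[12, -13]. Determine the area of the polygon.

Apply the shoelace formula: 2A = Σ (x_i·y_{i+1} − x_{i+1}·y_i), indices taken mod 6.
A→B: (19)(-24) − (-3)(-18) = -510
B→C: (-3)(-19) − (-4)(-24) = -39
C→D: (-4)(-21) − (-12)(-19) = -144
D→E: (-12)(3) − (17)(-21) = 321
E→F: (17)(-13) − (12)(3) = -257
F→A: (12)(-18) − (19)(-13) = 31
Σ = -598
Area = |Σ|/2 = 299.

299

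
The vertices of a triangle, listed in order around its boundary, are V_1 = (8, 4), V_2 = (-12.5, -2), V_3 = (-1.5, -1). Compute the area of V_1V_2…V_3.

22.75

Apply the shoelace formula: 2A = Σ (x_i·y_{i+1} − x_{i+1}·y_i), indices taken mod 3.
Σ = (34) + (9.5) + (2) = 45.5
Area = |Σ|/2 = 22.75.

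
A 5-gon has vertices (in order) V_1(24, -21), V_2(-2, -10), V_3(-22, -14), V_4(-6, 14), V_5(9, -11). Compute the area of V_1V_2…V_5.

425.5

Apply the shoelace formula: 2A = Σ (x_i·y_{i+1} − x_{i+1}·y_i), indices taken mod 5.
V_1→V_2: (24)(-10) − (-2)(-21) = -282
V_2→V_3: (-2)(-14) − (-22)(-10) = -192
V_3→V_4: (-22)(14) − (-6)(-14) = -392
V_4→V_5: (-6)(-11) − (9)(14) = -60
V_5→V_1: (9)(-21) − (24)(-11) = 75
Σ = -851
Area = |Σ|/2 = 425.5.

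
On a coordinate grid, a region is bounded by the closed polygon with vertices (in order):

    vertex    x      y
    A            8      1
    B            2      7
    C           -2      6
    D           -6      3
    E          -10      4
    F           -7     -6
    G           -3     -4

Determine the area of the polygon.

121.5

Apply Gauss's area formula: 2A = Σ (x_i·y_{i+1} − x_{i+1}·y_i), indices taken mod 7.
A→B: (8)(7) − (2)(1) = 54
B→C: (2)(6) − (-2)(7) = 26
C→D: (-2)(3) − (-6)(6) = 30
D→E: (-6)(4) − (-10)(3) = 6
E→F: (-10)(-6) − (-7)(4) = 88
F→G: (-7)(-4) − (-3)(-6) = 10
G→A: (-3)(1) − (8)(-4) = 29
Σ = 243
Area = |Σ|/2 = 121.5.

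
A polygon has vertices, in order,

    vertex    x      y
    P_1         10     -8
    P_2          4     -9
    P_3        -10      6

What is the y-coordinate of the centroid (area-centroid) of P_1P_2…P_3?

-11/3

Apply Gauss's area formula. First the cross-terms c_i = x_i·y_{i+1} − x_{i+1}·y_i:
  -58, -66, 20  ⇒  2A = -104, A = -52.
Then Σ (y_i + y_{i+1})·c_i = 1144, so ȳ = 1144 / (6·(-52)) = -11/3.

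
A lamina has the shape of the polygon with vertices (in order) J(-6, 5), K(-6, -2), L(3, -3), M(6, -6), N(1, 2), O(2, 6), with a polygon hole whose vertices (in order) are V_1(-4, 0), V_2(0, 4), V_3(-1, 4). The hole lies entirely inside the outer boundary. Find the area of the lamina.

Outer boundary:
J→K: (-6)(-2) − (-6)(5) = 42
K→L: (-6)(-3) − (3)(-2) = 24
L→M: (3)(-6) − (6)(-3) = 0
M→N: (6)(2) − (1)(-6) = 18
N→O: (1)(6) − (2)(2) = 2
O→J: (2)(5) − (-6)(6) = 46
Σ = 132
Area = |Σ|/2 = 66.
Hole:
Σ = (-16) + (4) + (16) = 4
Area = |Σ|/2 = 2.
Net area = 66 − 2 = 64.

64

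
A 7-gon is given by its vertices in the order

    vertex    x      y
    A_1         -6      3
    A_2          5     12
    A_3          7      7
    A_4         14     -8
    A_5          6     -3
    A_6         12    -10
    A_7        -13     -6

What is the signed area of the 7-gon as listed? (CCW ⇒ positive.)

-292.5

Apply Gauss's area formula: 2A = Σ (x_i·y_{i+1} − x_{i+1}·y_i), indices taken mod 7.
A_1→A_2: (-6)(12) − (5)(3) = -87
A_2→A_3: (5)(7) − (7)(12) = -49
A_3→A_4: (7)(-8) − (14)(7) = -154
A_4→A_5: (14)(-3) − (6)(-8) = 6
A_5→A_6: (6)(-10) − (12)(-3) = -24
A_6→A_7: (12)(-6) − (-13)(-10) = -202
A_7→A_1: (-13)(3) − (-6)(-6) = -75
Σ = -585
Signed area = Σ/2 = -292.5 (negative ⇒ clockwise traversal).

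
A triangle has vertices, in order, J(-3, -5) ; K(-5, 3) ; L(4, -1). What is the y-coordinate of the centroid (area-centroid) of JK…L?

Apply Gauss's area formula. First the cross-terms c_i = x_i·y_{i+1} − x_{i+1}·y_i:
  -34, -7, -23  ⇒  2A = -64, A = -32.
Then Σ (y_i + y_{i+1})·c_i = 192, so ȳ = 192 / (6·(-32)) = -1.

-1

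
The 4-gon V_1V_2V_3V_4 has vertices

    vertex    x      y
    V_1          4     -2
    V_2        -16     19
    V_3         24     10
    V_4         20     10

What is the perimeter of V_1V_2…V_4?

|V_1V_2| = √((-20)² + (21)²) = √841 = 29
|V_2V_3| = √((40)² + (-9)²) = √1681 = 41
|V_3V_4| = √((-4)² + (0)²) = √16 = 4
|V_4V_1| = √((-16)² + (-12)²) = √400 = 20
Perimeter = 29 + 41 + 4 + 20 = 94.

94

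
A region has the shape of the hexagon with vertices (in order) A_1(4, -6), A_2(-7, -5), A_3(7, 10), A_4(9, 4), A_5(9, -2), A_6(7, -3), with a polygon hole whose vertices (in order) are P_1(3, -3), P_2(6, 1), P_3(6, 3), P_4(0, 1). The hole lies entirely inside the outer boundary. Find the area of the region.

110

Outer boundary:
Apply the shoelace (surveyor's) formula: 2A = Σ (x_i·y_{i+1} − x_{i+1}·y_i), indices taken mod 6.
Σ = (-62) + (-35) + (-62) + (-54) + (-13) + (-30) = -256
Area = |Σ|/2 = 128.
Hole:
P_1→P_2: (3)(1) − (6)(-3) = 21
P_2→P_3: (6)(3) − (6)(1) = 12
P_3→P_4: (6)(1) − (0)(3) = 6
P_4→P_1: (0)(-3) − (3)(1) = -3
Σ = 36
Area = |Σ|/2 = 18.
Net area = 128 − 18 = 110.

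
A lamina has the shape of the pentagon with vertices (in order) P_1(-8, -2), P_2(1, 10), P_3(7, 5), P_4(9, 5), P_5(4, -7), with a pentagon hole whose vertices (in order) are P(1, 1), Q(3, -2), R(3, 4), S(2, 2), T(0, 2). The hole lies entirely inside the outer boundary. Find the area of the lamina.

143.5

Outer boundary:
Apply the surveyor's formula: 2A = Σ (x_i·y_{i+1} − x_{i+1}·y_i), indices taken mod 5.
Cross-terms: -78, -65, -10, -83, -64  ⇒  Σ = -300
Area = |Σ|/2 = 150.
Hole:
Apply the surveyor's formula: 2A = Σ (x_i·y_{i+1} − x_{i+1}·y_i), indices taken mod 5.
Cross-terms: -5, 18, -2, 4, -2  ⇒  Σ = 13
Area = |Σ|/2 = 6.5.
Net area = 150 − 6.5 = 143.5.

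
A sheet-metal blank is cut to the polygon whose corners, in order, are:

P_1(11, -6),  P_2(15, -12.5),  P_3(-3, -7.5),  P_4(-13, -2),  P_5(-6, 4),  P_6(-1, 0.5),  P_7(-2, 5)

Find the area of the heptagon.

199.5

Apply the shoelace formula: 2A = Σ (x_i·y_{i+1} − x_{i+1}·y_i), indices taken mod 7.
Cross-terms: -47.5, -150, -91.5, -64, 1, -4, -43  ⇒  Σ = -399
Area = |Σ|/2 = 199.5.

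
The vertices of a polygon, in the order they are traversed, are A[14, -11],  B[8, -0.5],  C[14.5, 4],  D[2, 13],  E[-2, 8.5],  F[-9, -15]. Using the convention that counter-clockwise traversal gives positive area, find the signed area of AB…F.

379.625

Apply the surveyor's formula: 2A = Σ (x_i·y_{i+1} − x_{i+1}·y_i), indices taken mod 6.
Σ = (81) + (39.25) + (180.5) + (43) + (106.5) + (309) = 759.25
Signed area = Σ/2 = 379.625 (positive ⇒ counter-clockwise traversal).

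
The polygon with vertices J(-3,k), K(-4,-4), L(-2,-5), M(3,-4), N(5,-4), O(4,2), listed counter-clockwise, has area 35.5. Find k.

The doubled signed area Σ (x_i y_{i+1} − x_{i+1} y_i) is linear in k.
With k=0 it equals 87; the coefficient of k is 8 (from the two edges through J).
So 8·k + 87 = 2·35.5 = 71 ⇒ k = -2.

-2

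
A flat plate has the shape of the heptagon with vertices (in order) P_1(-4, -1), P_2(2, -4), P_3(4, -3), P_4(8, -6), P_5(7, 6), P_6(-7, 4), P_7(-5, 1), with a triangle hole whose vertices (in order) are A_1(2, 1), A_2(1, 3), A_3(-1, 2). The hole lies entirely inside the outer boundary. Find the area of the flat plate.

102.5

Outer boundary:
Σ = (18) + (10) + (0) + (90) + (70) + (13) + (9) = 210
Area = |Σ|/2 = 105.
Hole:
Cross-terms: 5, 5, -5  ⇒  Σ = 5
Area = |Σ|/2 = 2.5.
Net area = 105 − 2.5 = 102.5.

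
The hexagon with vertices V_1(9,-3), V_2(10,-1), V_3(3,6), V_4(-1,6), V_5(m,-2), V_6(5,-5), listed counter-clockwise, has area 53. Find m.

4

Write out the shoelace sum; only the two edges meeting at V_5 involve m:
2·Area = [((-1)·(-2) − m·6) + (m·(-5) − 5·(-2))] + 138
       = -11·m + 150 = 106
⇒ m = 4.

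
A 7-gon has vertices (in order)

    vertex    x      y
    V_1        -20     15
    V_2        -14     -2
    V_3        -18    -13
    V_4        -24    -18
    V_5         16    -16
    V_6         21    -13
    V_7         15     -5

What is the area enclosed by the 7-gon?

Σ = (250) + (146) + (12) + (672) + (128) + (90) + (125) = 1423
Area = |Σ|/2 = 711.5.

711.5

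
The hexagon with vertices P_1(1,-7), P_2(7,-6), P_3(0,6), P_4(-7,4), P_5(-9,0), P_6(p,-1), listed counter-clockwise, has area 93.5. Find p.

-2

Write out the shoelace sum; only the two edges meeting at P_6 involve p:
2·Area = [((-9)·(-1) − p·0) + (p·(-7) − 1·(-1))] + 163
       = -7·p + 173 = 187
⇒ p = -2.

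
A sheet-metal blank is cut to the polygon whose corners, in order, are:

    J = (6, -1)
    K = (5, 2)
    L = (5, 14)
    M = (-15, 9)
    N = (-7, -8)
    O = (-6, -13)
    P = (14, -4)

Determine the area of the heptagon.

Cross-terms: 17, 60, 255, 183, 43, 206, 10  ⇒  Σ = 774
Area = |Σ|/2 = 387.

387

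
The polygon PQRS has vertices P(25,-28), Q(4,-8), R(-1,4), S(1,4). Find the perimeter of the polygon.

|PQ| = √((-21)² + (20)²) = √841 = 29
|QR| = √((-5)² + (12)²) = √169 = 13
|RS| = √((2)² + (0)²) = √4 = 2
|SP| = √((24)² + (-32)²) = √1600 = 40
Perimeter = 29 + 13 + 2 + 40 = 84.

84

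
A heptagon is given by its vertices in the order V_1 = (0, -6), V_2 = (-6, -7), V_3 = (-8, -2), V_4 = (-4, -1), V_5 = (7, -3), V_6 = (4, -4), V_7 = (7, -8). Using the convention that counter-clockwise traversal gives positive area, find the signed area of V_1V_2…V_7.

Σ = (-36) + (-44) + (0) + (19) + (-16) + (-4) + (-42) = -123
Signed area = Σ/2 = -61.5 (negative ⇒ clockwise traversal).

-61.5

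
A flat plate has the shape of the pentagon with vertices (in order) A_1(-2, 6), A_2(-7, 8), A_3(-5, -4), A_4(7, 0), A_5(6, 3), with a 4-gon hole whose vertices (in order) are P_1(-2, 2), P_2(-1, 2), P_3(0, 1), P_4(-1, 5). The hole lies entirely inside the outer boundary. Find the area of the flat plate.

89.5

Outer boundary:
A_1→A_2: (-2)(8) − (-7)(6) = 26
A_2→A_3: (-7)(-4) − (-5)(8) = 68
A_3→A_4: (-5)(0) − (7)(-4) = 28
A_4→A_5: (7)(3) − (6)(0) = 21
A_5→A_1: (6)(6) − (-2)(3) = 42
Σ = 185
Area = |Σ|/2 = 92.5.
Hole:
Apply Gauss's area formula: 2A = Σ (x_i·y_{i+1} − x_{i+1}·y_i), indices taken mod 4.
Cross-terms: -2, -1, 1, 8  ⇒  Σ = 6
Area = |Σ|/2 = 3.
Net area = 92.5 − 3 = 89.5.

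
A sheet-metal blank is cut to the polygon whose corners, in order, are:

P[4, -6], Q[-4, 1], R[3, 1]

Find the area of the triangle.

24.5

Apply the surveyor's formula: 2A = Σ (x_i·y_{i+1} − x_{i+1}·y_i), indices taken mod 3.
Cross-terms: -20, -7, -22  ⇒  Σ = -49
Area = |Σ|/2 = 24.5.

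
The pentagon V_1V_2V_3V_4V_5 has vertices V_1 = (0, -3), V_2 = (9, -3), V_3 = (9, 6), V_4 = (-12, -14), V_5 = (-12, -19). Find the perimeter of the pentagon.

72

|V_1V_2| = √((9)² + (0)²) = √81 = 9
|V_2V_3| = √((0)² + (9)²) = √81 = 9
|V_3V_4| = √((-21)² + (-20)²) = √841 = 29
|V_4V_5| = √((0)² + (-5)²) = √25 = 5
|V_5V_1| = √((12)² + (16)²) = √400 = 20
Perimeter = 9 + 9 + 29 + 5 + 20 = 72.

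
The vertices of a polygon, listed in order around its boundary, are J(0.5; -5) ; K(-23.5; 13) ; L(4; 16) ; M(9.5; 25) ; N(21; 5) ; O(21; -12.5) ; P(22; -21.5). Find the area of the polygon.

855.875

Apply Gauss's area formula: 2A = Σ (x_i·y_{i+1} − x_{i+1}·y_i), indices taken mod 7.
Σ = (-111) + (-428) + (-52) + (-477.5) + (-367.5) + (-176.5) + (-99.25) = -1711.75
Area = |Σ|/2 = 855.875.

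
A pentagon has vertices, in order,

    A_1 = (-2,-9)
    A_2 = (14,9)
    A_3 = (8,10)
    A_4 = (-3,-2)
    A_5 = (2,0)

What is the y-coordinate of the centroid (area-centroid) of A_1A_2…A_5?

Apply Gauss's area formula. First the cross-terms c_i = x_i·y_{i+1} − x_{i+1}·y_i:
  108, 68, 14, 4, -18  ⇒  2A = 176, A = 88.
Then Σ (y_i + y_{i+1})·c_i = 1558, so ȳ = 1558 / (6·88) = 779/264.

779/264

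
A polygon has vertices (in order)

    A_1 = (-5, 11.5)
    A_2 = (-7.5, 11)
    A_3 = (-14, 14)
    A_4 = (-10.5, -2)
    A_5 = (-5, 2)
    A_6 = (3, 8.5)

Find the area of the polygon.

126.375

A_1→A_2: (-5)(11) − (-7.5)(11.5) = 31.25
A_2→A_3: (-7.5)(14) − (-14)(11) = 49
A_3→A_4: (-14)(-2) − (-10.5)(14) = 175
A_4→A_5: (-10.5)(2) − (-5)(-2) = -31
A_5→A_6: (-5)(8.5) − (3)(2) = -48.5
A_6→A_1: (3)(11.5) − (-5)(8.5) = 77
Σ = 252.75
Area = |Σ|/2 = 126.375.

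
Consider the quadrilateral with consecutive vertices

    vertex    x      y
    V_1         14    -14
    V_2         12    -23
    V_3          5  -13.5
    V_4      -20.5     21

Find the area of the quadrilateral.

189.875

Apply the shoelace (surveyor's) formula: 2A = Σ (x_i·y_{i+1} − x_{i+1}·y_i), indices taken mod 4.
Σ = (-154) + (-47) + (-171.75) + (-7) = -379.75
Area = |Σ|/2 = 189.875.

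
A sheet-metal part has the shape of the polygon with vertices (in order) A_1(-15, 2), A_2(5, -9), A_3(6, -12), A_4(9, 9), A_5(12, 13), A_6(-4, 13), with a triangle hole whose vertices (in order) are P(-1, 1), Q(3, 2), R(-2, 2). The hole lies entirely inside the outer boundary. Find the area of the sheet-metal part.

340

Outer boundary:
Σ = (125) + (-6) + (162) + (9) + (208) + (187) = 685
Area = |Σ|/2 = 342.5.
Hole:
Apply the shoelace formula: 2A = Σ (x_i·y_{i+1} − x_{i+1}·y_i), indices taken mod 3.
Σ = (-5) + (10) + (0) = 5
Area = |Σ|/2 = 2.5.
Net area = 342.5 − 2.5 = 340.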